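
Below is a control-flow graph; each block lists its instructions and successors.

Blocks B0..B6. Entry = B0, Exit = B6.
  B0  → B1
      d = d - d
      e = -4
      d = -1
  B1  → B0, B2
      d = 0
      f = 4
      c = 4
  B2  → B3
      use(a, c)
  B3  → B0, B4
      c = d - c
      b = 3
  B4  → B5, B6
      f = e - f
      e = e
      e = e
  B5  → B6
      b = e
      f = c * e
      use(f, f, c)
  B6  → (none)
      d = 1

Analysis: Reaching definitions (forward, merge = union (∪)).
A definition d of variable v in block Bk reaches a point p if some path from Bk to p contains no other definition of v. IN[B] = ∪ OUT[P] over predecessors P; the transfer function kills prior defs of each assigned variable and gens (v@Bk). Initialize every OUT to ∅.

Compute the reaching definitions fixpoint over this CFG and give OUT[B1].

Fixpoint table:
  B0:   IN={b@B3, c@B1, c@B3, d@B1, e@B0, f@B1}   OUT={b@B3, c@B1, c@B3, d@B0, e@B0, f@B1}
  B1:   IN={b@B3, c@B1, c@B3, d@B0, e@B0, f@B1}   OUT={b@B3, c@B1, d@B1, e@B0, f@B1}
  B2:   IN={b@B3, c@B1, d@B1, e@B0, f@B1}   OUT={b@B3, c@B1, d@B1, e@B0, f@B1}
  B3:   IN={b@B3, c@B1, d@B1, e@B0, f@B1}   OUT={b@B3, c@B3, d@B1, e@B0, f@B1}
  B4:   IN={b@B3, c@B3, d@B1, e@B0, f@B1}   OUT={b@B3, c@B3, d@B1, e@B4, f@B4}
  B5:   IN={b@B3, c@B3, d@B1, e@B4, f@B4}   OUT={b@B5, c@B3, d@B1, e@B4, f@B5}
  B6:   IN={b@B3, b@B5, c@B3, d@B1, e@B4, f@B4, f@B5}   OUT={b@B3, b@B5, c@B3, d@B6, e@B4, f@B4, f@B5}

Merge at B1: IN[B1] = OUT[B0] = {b@B3, c@B1, c@B3, d@B0, e@B0, f@B1}
Applying B1's transfer function to that IN value gives OUT[B1] (row B1 above).

Answer: {b@B3, c@B1, d@B1, e@B0, f@B1}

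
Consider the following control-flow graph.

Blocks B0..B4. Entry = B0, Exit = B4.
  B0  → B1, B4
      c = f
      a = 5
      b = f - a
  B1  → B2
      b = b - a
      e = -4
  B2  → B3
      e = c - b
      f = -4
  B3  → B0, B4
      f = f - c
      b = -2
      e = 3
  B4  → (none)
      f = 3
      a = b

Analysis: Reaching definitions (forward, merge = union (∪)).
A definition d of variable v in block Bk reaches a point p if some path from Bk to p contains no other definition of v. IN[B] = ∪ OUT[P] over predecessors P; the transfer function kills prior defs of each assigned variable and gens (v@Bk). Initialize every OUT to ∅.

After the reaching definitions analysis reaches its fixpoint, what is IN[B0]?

Answer: {a@B0, b@B3, c@B0, e@B3, f@B3}

Trace:
Fixpoint table:
  B0: | IN={a@B0, b@B3, c@B0, e@B3, f@B3} | OUT={a@B0, b@B0, c@B0, e@B3, f@B3}
  B1: | IN={a@B0, b@B0, c@B0, e@B3, f@B3} | OUT={a@B0, b@B1, c@B0, e@B1, f@B3}
  B2: | IN={a@B0, b@B1, c@B0, e@B1, f@B3} | OUT={a@B0, b@B1, c@B0, e@B2, f@B2}
  B3: | IN={a@B0, b@B1, c@B0, e@B2, f@B2} | OUT={a@B0, b@B3, c@B0, e@B3, f@B3}
  B4: | IN={a@B0, b@B0, b@B3, c@B0, e@B3, f@B3} | OUT={a@B4, b@B0, b@B3, c@B0, e@B3, f@B4}

Merge at B0 (entry node, so the boundary value {} is joined with the incoming edge(s)): IN[B0] = {} ⊔ OUT[B3] = {a@B0, b@B3, c@B0, e@B3, f@B3}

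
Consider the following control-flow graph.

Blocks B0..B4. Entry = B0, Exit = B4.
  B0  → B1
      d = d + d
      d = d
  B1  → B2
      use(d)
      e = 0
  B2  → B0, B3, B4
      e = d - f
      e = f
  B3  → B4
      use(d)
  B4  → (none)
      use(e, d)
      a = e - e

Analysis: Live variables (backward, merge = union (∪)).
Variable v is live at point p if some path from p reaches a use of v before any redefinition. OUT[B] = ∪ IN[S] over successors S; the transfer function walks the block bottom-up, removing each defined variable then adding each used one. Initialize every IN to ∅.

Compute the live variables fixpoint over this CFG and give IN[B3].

Answer: {d, e}

Derivation:
Converged values:
  B0:   IN={d, f}   OUT={d, f}
  B1:   IN={d, f}   OUT={d, f}
  B2:   IN={d, f}   OUT={d, e, f}
  B3:   IN={d, e}   OUT={d, e}
  B4:   IN={d, e}   OUT={}

Merge at B3: OUT[B3] = IN[B4] = {d, e}
Applying B3's transfer function to that OUT value gives IN[B3] (row B3 above).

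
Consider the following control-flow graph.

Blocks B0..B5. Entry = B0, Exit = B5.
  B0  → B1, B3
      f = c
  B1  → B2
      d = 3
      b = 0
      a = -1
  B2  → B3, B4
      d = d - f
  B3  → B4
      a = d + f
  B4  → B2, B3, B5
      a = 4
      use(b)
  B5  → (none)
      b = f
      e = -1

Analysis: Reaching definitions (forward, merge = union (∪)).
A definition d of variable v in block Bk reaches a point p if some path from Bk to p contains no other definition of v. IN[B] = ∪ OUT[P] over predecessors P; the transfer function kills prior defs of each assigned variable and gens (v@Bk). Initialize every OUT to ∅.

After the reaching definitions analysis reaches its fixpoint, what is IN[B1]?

Per-block solution:
  B0:  IN={}  OUT={f@B0}
  B1:  IN={f@B0}  OUT={a@B1, b@B1, d@B1, f@B0}
  B2:  IN={a@B1, a@B4, b@B1, d@B1, d@B2, f@B0}  OUT={a@B1, a@B4, b@B1, d@B2, f@B0}
  B3:  IN={a@B1, a@B4, b@B1, d@B2, f@B0}  OUT={a@B3, b@B1, d@B2, f@B0}
  B4:  IN={a@B1, a@B3, a@B4, b@B1, d@B2, f@B0}  OUT={a@B4, b@B1, d@B2, f@B0}
  B5:  IN={a@B4, b@B1, d@B2, f@B0}  OUT={a@B4, b@B5, d@B2, e@B5, f@B0}

Merge at B1: IN[B1] = OUT[B0] = {f@B0}

Answer: {f@B0}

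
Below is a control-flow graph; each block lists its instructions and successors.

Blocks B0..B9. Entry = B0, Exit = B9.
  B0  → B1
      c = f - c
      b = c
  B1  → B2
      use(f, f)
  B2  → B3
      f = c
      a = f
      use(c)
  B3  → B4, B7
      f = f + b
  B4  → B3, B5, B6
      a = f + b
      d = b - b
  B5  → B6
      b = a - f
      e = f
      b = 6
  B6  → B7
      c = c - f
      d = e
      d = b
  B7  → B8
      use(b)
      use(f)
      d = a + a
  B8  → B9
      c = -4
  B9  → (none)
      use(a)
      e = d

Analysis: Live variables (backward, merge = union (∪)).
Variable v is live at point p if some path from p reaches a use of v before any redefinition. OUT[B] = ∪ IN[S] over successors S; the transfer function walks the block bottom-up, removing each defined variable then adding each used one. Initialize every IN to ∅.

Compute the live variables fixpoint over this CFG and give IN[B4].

Answer: {b, c, e, f}

Trace:
Converged values:
  B0:   IN={c, e, f}   OUT={b, c, e, f}
  B1:   IN={b, c, e, f}   OUT={b, c, e}
  B2:   IN={b, c, e}   OUT={a, b, c, e, f}
  B3:   IN={a, b, c, e, f}   OUT={a, b, c, e, f}
  B4:   IN={b, c, e, f}   OUT={a, b, c, e, f}
  B5:   IN={a, c, f}   OUT={a, b, c, e, f}
  B6:   IN={a, b, c, e, f}   OUT={a, b, f}
  B7:   IN={a, b, f}   OUT={a, d}
  B8:   IN={a, d}   OUT={a, d}
  B9:   IN={a, d}   OUT={}

Merge at B4: OUT[B4] = IN[B3] ⊔ IN[B5] ⊔ IN[B6] = {a, b, c, e, f}
Applying B4's transfer function to that OUT value gives IN[B4] (row B4 above).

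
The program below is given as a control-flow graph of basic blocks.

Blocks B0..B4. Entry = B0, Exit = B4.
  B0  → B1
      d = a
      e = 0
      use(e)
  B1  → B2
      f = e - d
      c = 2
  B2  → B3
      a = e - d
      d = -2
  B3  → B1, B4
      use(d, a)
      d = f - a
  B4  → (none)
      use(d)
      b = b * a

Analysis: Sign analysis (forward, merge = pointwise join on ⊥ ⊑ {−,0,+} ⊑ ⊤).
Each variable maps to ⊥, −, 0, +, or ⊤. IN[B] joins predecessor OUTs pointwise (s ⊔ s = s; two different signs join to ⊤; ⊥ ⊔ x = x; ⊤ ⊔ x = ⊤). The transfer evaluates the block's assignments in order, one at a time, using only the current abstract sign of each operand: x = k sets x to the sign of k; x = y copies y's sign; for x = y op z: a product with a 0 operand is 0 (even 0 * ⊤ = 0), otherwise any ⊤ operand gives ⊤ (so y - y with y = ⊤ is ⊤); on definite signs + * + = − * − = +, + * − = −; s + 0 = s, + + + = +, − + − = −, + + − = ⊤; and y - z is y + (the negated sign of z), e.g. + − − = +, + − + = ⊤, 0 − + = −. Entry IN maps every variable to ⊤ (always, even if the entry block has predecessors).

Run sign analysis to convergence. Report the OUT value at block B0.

Converged values:
  B0: | IN=(all ⊤) | OUT={e:0; rest ⊤}
  B1: | IN={e:0; rest ⊤} | OUT={c:+, e:0; rest ⊤}
  B2: | IN={c:+, e:0; rest ⊤} | OUT={c:+, d:-, e:0; rest ⊤}
  B3: | IN={c:+, d:-, e:0; rest ⊤} | OUT={c:+, e:0; rest ⊤}
  B4: | IN={c:+, e:0; rest ⊤} | OUT={c:+, e:0; rest ⊤}

B0 is the boundary node: IN[B0] = {a: ⊤, b: ⊤, c: ⊤, d: ⊤, e: ⊤, f: ⊤}
Applying B0's transfer function to that IN value gives OUT[B0] (row B0 above).

Answer: {a: ⊤, b: ⊤, c: ⊤, d: ⊤, e: 0, f: ⊤}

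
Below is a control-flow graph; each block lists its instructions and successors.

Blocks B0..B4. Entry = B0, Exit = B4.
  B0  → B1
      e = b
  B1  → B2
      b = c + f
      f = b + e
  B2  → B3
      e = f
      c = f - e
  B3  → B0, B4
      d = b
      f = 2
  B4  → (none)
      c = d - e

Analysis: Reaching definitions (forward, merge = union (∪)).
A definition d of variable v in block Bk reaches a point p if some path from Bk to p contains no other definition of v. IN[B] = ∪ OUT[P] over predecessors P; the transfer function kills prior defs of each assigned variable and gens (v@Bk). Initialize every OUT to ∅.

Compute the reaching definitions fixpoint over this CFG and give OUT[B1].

Converged values:
  B0: | IN={b@B1, c@B2, d@B3, e@B2, f@B3} | OUT={b@B1, c@B2, d@B3, e@B0, f@B3}
  B1: | IN={b@B1, c@B2, d@B3, e@B0, f@B3} | OUT={b@B1, c@B2, d@B3, e@B0, f@B1}
  B2: | IN={b@B1, c@B2, d@B3, e@B0, f@B1} | OUT={b@B1, c@B2, d@B3, e@B2, f@B1}
  B3: | IN={b@B1, c@B2, d@B3, e@B2, f@B1} | OUT={b@B1, c@B2, d@B3, e@B2, f@B3}
  B4: | IN={b@B1, c@B2, d@B3, e@B2, f@B3} | OUT={b@B1, c@B4, d@B3, e@B2, f@B3}

Merge at B1: IN[B1] = OUT[B0] = {b@B1, c@B2, d@B3, e@B0, f@B3}
Applying B1's transfer function to that IN value gives OUT[B1] (row B1 above).

Answer: {b@B1, c@B2, d@B3, e@B0, f@B1}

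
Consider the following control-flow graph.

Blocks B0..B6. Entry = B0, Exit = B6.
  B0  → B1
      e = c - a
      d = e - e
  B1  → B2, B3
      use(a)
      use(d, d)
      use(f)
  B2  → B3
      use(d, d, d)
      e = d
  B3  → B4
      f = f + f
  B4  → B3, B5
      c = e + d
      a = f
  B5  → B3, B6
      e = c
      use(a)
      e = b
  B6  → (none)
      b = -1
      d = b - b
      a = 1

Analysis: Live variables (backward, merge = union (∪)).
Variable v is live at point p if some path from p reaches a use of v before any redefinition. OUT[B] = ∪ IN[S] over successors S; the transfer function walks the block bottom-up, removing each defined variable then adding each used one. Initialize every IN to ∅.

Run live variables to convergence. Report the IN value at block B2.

Answer: {b, d, f}

Trace:
Fixpoint table:
  B0:  IN={a, b, c, f}  OUT={a, b, d, e, f}
  B1:  IN={a, b, d, e, f}  OUT={b, d, e, f}
  B2:  IN={b, d, f}  OUT={b, d, e, f}
  B3:  IN={b, d, e, f}  OUT={b, d, e, f}
  B4:  IN={b, d, e, f}  OUT={a, b, c, d, e, f}
  B5:  IN={a, b, c, d, f}  OUT={b, d, e, f}
  B6:  IN={}  OUT={}

Merge at B2: OUT[B2] = IN[B3] = {b, d, e, f}
Applying B2's transfer function to that OUT value gives IN[B2] (row B2 above).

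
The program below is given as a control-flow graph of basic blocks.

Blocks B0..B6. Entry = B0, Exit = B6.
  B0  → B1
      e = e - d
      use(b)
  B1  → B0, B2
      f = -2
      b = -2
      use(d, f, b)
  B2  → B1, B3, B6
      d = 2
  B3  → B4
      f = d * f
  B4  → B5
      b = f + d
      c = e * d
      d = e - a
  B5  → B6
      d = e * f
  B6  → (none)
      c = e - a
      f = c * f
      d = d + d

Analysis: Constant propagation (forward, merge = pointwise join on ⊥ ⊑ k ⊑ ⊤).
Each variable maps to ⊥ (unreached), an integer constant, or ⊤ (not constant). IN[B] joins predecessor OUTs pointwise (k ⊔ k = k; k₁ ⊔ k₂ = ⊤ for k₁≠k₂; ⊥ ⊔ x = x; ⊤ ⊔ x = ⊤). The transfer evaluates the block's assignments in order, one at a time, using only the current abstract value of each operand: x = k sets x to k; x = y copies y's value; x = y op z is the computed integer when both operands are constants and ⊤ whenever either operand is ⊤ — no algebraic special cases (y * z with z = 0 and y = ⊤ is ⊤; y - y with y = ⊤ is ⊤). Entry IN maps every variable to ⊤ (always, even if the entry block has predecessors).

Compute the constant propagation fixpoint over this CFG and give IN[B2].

Converged values:
  B0:   IN=(all ⊤)   OUT=(all ⊤)
  B1:   IN=(all ⊤)   OUT={b:-2, f:-2; rest ⊤}
  B2:   IN={b:-2, f:-2; rest ⊤}   OUT={b:-2, d:2, f:-2; rest ⊤}
  B3:   IN={b:-2, d:2, f:-2; rest ⊤}   OUT={b:-2, d:2, f:-4; rest ⊤}
  B4:   IN={b:-2, d:2, f:-4; rest ⊤}   OUT={b:-2, f:-4; rest ⊤}
  B5:   IN={b:-2, f:-4; rest ⊤}   OUT={b:-2, f:-4; rest ⊤}
  B6:   IN={b:-2; rest ⊤}   OUT={b:-2; rest ⊤}

Merge at B2: IN[B2] = OUT[B1] = {a: ⊤, b: -2, c: ⊤, d: ⊤, e: ⊤, f: -2}

Answer: {a: ⊤, b: -2, c: ⊤, d: ⊤, e: ⊤, f: -2}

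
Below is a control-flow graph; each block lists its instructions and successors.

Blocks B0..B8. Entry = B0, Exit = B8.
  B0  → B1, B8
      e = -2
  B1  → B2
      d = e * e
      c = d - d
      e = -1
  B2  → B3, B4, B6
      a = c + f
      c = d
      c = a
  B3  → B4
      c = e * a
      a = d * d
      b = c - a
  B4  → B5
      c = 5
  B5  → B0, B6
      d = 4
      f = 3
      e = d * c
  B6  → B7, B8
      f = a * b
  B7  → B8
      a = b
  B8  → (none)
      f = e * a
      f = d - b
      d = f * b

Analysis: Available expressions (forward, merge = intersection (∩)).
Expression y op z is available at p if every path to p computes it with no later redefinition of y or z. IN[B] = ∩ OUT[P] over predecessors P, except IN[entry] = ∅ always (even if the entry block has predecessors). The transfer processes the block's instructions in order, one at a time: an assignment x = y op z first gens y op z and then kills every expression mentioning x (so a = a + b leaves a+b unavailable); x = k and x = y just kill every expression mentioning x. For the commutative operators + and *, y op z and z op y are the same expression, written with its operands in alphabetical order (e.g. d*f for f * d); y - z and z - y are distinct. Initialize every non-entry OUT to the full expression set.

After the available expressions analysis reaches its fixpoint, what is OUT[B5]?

Answer: {c*d}

Trace:
Per-block solution:
  B0:   IN={}   OUT={}
  B1:   IN={}   OUT={d-d}
  B2:   IN={d-d}   OUT={d-d}
  B3:   IN={d-d}   OUT={c-a, d*d, d-d}
  B4:   IN={d-d}   OUT={d-d}
  B5:   IN={d-d}   OUT={c*d}
  B6:   IN={}   OUT={a*b}
  B7:   IN={a*b}   OUT={}
  B8:   IN={}   OUT={a*e, b*f}

Merge at B5: IN[B5] = OUT[B4] = {d-d}
Applying B5's transfer function to that IN value gives OUT[B5] (row B5 above).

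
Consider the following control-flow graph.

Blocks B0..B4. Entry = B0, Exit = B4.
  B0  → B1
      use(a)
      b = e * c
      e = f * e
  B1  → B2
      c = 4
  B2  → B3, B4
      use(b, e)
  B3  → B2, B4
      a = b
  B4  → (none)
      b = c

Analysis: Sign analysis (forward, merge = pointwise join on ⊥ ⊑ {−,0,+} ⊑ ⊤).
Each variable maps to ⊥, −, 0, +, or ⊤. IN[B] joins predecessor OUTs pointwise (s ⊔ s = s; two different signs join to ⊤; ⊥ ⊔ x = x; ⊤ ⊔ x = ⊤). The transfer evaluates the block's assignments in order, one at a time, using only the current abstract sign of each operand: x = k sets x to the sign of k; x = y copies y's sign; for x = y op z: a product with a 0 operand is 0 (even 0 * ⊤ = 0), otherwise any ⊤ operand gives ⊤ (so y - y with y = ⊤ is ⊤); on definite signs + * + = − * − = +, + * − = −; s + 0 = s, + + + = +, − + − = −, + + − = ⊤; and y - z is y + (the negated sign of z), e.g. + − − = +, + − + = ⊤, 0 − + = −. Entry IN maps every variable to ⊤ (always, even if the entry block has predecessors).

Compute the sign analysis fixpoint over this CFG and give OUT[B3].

Fixpoint table:
  B0: | IN=(all ⊤) | OUT=(all ⊤)
  B1: | IN=(all ⊤) | OUT={c:+; rest ⊤}
  B2: | IN={c:+; rest ⊤} | OUT={c:+; rest ⊤}
  B3: | IN={c:+; rest ⊤} | OUT={c:+; rest ⊤}
  B4: | IN={c:+; rest ⊤} | OUT={b:+, c:+; rest ⊤}

Merge at B3: IN[B3] = OUT[B2] = {a: ⊤, b: ⊤, c: +, d: ⊤, e: ⊤, f: ⊤}
Applying B3's transfer function to that IN value gives OUT[B3] (row B3 above).

Answer: {a: ⊤, b: ⊤, c: +, d: ⊤, e: ⊤, f: ⊤}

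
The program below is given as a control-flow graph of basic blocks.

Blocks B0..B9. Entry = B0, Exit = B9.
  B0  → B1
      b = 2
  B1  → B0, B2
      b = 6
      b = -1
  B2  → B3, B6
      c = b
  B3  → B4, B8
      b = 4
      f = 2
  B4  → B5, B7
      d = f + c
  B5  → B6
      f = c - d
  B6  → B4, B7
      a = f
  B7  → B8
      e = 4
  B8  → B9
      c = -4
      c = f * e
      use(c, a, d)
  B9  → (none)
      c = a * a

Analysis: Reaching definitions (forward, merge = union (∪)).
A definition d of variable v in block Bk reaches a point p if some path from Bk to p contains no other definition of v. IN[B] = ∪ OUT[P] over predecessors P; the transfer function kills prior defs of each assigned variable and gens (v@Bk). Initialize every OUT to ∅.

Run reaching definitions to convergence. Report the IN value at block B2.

Converged values:
  B0: | IN={b@B1} | OUT={b@B0}
  B1: | IN={b@B0} | OUT={b@B1}
  B2: | IN={b@B1} | OUT={b@B1, c@B2}
  B3: | IN={b@B1, c@B2} | OUT={b@B3, c@B2, f@B3}
  B4: | IN={a@B6, b@B1, b@B3, c@B2, d@B4, f@B3, f@B5} | OUT={a@B6, b@B1, b@B3, c@B2, d@B4, f@B3, f@B5}
  B5: | IN={a@B6, b@B1, b@B3, c@B2, d@B4, f@B3, f@B5} | OUT={a@B6, b@B1, b@B3, c@B2, d@B4, f@B5}
  B6: | IN={a@B6, b@B1, b@B3, c@B2, d@B4, f@B5} | OUT={a@B6, b@B1, b@B3, c@B2, d@B4, f@B5}
  B7: | IN={a@B6, b@B1, b@B3, c@B2, d@B4, f@B3, f@B5} | OUT={a@B6, b@B1, b@B3, c@B2, d@B4, e@B7, f@B3, f@B5}
  B8: | IN={a@B6, b@B1, b@B3, c@B2, d@B4, e@B7, f@B3, f@B5} | OUT={a@B6, b@B1, b@B3, c@B8, d@B4, e@B7, f@B3, f@B5}
  B9: | IN={a@B6, b@B1, b@B3, c@B8, d@B4, e@B7, f@B3, f@B5} | OUT={a@B6, b@B1, b@B3, c@B9, d@B4, e@B7, f@B3, f@B5}

Merge at B2: IN[B2] = OUT[B1] = {b@B1}

Answer: {b@B1}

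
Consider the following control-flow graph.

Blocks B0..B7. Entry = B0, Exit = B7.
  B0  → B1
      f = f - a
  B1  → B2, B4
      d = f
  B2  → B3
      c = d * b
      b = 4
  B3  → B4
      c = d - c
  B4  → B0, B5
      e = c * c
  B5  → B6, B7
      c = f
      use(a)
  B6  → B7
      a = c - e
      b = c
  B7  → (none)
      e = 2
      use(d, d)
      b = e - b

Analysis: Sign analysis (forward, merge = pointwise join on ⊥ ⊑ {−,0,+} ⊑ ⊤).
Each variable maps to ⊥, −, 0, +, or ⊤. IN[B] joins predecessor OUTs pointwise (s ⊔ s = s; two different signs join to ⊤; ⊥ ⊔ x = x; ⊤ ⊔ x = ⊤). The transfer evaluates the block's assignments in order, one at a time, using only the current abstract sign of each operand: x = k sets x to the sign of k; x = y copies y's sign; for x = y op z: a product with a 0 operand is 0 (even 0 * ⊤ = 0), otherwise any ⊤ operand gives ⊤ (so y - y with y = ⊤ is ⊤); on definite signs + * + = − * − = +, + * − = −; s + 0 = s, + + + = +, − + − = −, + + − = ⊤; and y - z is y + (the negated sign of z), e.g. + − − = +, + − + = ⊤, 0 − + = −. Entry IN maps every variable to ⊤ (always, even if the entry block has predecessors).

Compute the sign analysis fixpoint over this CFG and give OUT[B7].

Answer: {a: ⊤, b: ⊤, c: ⊤, d: ⊤, e: +, f: ⊤}

Working:
Converged values:
  B0:  IN=(all ⊤)  OUT=(all ⊤)
  B1:  IN=(all ⊤)  OUT=(all ⊤)
  B2:  IN=(all ⊤)  OUT={b:+; rest ⊤}
  B3:  IN={b:+; rest ⊤}  OUT={b:+; rest ⊤}
  B4:  IN=(all ⊤)  OUT=(all ⊤)
  B5:  IN=(all ⊤)  OUT=(all ⊤)
  B6:  IN=(all ⊤)  OUT=(all ⊤)
  B7:  IN=(all ⊤)  OUT={e:+; rest ⊤}

Merge at B7: IN[B7] = OUT[B5] ⊔ OUT[B6] = {a: ⊤, b: ⊤, c: ⊤, d: ⊤, e: ⊤, f: ⊤}
Applying B7's transfer function to that IN value gives OUT[B7] (row B7 above).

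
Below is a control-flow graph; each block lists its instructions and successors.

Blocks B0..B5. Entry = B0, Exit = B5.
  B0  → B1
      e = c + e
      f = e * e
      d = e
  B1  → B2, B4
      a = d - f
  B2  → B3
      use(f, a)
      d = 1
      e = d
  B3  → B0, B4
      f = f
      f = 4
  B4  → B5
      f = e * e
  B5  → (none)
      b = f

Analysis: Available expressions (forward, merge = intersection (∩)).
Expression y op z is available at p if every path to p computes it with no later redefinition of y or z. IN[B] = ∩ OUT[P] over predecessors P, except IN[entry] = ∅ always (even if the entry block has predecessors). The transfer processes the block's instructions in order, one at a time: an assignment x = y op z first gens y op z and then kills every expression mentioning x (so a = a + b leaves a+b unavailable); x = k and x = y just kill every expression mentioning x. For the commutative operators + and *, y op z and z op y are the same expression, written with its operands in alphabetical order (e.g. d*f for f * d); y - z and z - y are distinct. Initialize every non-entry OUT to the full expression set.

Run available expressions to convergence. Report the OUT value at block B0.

Fixpoint table:
  B0: | IN={} | OUT={e*e}
  B1: | IN={e*e} | OUT={d-f, e*e}
  B2: | IN={d-f, e*e} | OUT={}
  B3: | IN={} | OUT={}
  B4: | IN={} | OUT={e*e}
  B5: | IN={e*e} | OUT={e*e}

Merge at B0 (entry node, so the boundary value {} is joined with the incoming edge(s)): IN[B0] = {} ∩ OUT[B3] = {}
Applying B0's transfer function to that IN value gives OUT[B0] (row B0 above).

Answer: {e*e}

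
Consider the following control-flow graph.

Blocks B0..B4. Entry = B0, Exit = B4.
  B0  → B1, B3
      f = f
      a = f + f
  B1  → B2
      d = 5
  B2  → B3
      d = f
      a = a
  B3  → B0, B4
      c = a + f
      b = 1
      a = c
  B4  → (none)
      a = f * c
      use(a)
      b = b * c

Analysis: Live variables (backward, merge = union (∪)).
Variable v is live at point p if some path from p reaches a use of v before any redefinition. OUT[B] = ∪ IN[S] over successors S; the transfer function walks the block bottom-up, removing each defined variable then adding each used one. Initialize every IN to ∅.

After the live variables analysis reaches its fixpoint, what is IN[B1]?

Per-block solution:
  B0:  IN={f}  OUT={a, f}
  B1:  IN={a, f}  OUT={a, f}
  B2:  IN={a, f}  OUT={a, f}
  B3:  IN={a, f}  OUT={b, c, f}
  B4:  IN={b, c, f}  OUT={}

Merge at B1: OUT[B1] = IN[B2] = {a, f}
Applying B1's transfer function to that OUT value gives IN[B1] (row B1 above).

Answer: {a, f}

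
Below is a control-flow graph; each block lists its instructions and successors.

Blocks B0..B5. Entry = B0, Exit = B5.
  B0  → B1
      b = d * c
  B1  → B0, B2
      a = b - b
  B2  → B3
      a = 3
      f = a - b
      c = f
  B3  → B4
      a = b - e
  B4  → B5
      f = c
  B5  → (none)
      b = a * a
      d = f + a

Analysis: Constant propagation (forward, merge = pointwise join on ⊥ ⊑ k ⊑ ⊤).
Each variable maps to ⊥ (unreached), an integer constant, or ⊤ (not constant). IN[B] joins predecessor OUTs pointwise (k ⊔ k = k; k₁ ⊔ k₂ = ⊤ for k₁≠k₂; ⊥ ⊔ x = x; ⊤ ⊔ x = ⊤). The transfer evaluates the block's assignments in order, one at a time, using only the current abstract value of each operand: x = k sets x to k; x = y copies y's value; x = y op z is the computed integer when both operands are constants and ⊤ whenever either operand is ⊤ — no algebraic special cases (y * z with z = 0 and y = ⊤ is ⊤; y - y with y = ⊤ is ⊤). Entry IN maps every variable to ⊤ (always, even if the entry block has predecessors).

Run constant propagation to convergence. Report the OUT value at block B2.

Answer: {a: 3, b: ⊤, c: ⊤, d: ⊤, e: ⊤, f: ⊤}

Working:
Per-block solution:
  B0: | IN=(all ⊤) | OUT=(all ⊤)
  B1: | IN=(all ⊤) | OUT=(all ⊤)
  B2: | IN=(all ⊤) | OUT={a:3; rest ⊤}
  B3: | IN={a:3; rest ⊤} | OUT=(all ⊤)
  B4: | IN=(all ⊤) | OUT=(all ⊤)
  B5: | IN=(all ⊤) | OUT=(all ⊤)

Merge at B2: IN[B2] = OUT[B1] = {a: ⊤, b: ⊤, c: ⊤, d: ⊤, e: ⊤, f: ⊤}
Applying B2's transfer function to that IN value gives OUT[B2] (row B2 above).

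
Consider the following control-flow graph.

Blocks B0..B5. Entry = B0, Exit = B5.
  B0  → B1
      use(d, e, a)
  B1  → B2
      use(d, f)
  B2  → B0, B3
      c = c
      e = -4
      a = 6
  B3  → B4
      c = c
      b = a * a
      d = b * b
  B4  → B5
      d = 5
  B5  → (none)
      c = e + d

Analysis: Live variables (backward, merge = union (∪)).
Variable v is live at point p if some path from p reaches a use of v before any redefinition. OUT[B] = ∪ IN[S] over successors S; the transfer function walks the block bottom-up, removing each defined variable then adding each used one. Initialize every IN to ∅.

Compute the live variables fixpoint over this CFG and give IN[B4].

Converged values:
  B0: | IN={a, c, d, e, f} | OUT={c, d, f}
  B1: | IN={c, d, f} | OUT={c, d, f}
  B2: | IN={c, d, f} | OUT={a, c, d, e, f}
  B3: | IN={a, c, e} | OUT={e}
  B4: | IN={e} | OUT={d, e}
  B5: | IN={d, e} | OUT={}

Merge at B4: OUT[B4] = IN[B5] = {d, e}
Applying B4's transfer function to that OUT value gives IN[B4] (row B4 above).

Answer: {e}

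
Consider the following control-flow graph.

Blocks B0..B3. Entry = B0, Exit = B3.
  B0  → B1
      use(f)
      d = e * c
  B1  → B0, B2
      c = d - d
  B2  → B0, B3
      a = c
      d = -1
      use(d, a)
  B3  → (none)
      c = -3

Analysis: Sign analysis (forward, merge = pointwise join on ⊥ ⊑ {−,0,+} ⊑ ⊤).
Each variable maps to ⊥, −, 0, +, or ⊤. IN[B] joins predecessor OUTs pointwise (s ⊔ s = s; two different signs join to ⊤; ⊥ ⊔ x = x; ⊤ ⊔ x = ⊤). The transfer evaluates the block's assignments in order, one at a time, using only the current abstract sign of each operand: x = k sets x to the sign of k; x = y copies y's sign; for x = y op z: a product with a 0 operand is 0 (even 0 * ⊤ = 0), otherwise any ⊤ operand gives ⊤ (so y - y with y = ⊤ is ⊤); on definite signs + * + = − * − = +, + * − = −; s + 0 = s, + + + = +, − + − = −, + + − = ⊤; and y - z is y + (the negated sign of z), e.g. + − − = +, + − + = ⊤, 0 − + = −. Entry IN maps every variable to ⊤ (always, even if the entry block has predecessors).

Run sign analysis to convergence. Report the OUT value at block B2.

Answer: {a: ⊤, b: ⊤, c: ⊤, d: -, e: ⊤, f: ⊤}

Derivation:
Fixpoint table:
  B0:   IN=(all ⊤)   OUT=(all ⊤)
  B1:   IN=(all ⊤)   OUT=(all ⊤)
  B2:   IN=(all ⊤)   OUT={d:-; rest ⊤}
  B3:   IN={d:-; rest ⊤}   OUT={c:-, d:-; rest ⊤}

Merge at B2: IN[B2] = OUT[B1] = {a: ⊤, b: ⊤, c: ⊤, d: ⊤, e: ⊤, f: ⊤}
Applying B2's transfer function to that IN value gives OUT[B2] (row B2 above).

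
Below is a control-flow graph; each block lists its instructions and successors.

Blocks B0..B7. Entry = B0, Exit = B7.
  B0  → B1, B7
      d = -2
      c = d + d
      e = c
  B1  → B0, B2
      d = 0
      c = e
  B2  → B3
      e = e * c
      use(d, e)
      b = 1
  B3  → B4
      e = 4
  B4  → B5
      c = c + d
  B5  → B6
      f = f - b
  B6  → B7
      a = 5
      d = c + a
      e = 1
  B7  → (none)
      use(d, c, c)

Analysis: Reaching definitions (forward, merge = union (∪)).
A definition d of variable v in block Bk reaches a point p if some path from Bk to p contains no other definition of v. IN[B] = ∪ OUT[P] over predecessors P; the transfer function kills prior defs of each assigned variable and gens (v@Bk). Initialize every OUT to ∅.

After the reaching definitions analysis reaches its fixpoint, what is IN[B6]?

Per-block solution:
  B0:   IN={c@B1, d@B1, e@B0}   OUT={c@B0, d@B0, e@B0}
  B1:   IN={c@B0, d@B0, e@B0}   OUT={c@B1, d@B1, e@B0}
  B2:   IN={c@B1, d@B1, e@B0}   OUT={b@B2, c@B1, d@B1, e@B2}
  B3:   IN={b@B2, c@B1, d@B1, e@B2}   OUT={b@B2, c@B1, d@B1, e@B3}
  B4:   IN={b@B2, c@B1, d@B1, e@B3}   OUT={b@B2, c@B4, d@B1, e@B3}
  B5:   IN={b@B2, c@B4, d@B1, e@B3}   OUT={b@B2, c@B4, d@B1, e@B3, f@B5}
  B6:   IN={b@B2, c@B4, d@B1, e@B3, f@B5}   OUT={a@B6, b@B2, c@B4, d@B6, e@B6, f@B5}
  B7:   IN={a@B6, b@B2, c@B0, c@B4, d@B0, d@B6, e@B0, e@B6, f@B5}   OUT={a@B6, b@B2, c@B0, c@B4, d@B0, d@B6, e@B0, e@B6, f@B5}

Merge at B6: IN[B6] = OUT[B5] = {b@B2, c@B4, d@B1, e@B3, f@B5}

Answer: {b@B2, c@B4, d@B1, e@B3, f@B5}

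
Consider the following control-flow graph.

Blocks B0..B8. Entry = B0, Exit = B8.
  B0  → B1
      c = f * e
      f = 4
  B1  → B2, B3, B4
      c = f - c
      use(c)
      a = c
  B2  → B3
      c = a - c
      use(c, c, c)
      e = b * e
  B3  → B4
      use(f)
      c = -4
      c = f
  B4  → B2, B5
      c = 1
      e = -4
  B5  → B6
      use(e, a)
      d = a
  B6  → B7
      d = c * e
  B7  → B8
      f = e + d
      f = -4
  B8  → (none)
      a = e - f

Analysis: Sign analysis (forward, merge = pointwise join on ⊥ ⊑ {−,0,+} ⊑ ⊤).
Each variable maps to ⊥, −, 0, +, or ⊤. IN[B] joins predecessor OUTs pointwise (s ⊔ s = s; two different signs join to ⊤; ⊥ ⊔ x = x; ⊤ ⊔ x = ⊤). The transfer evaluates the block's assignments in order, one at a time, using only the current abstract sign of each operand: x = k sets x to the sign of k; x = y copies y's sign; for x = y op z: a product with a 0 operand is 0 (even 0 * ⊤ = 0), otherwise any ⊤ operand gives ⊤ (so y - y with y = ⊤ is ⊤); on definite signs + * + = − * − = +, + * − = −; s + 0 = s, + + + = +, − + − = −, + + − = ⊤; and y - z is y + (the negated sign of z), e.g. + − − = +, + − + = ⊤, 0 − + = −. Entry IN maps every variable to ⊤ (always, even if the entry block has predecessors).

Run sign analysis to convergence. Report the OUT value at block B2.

Answer: {a: ⊤, b: ⊤, c: ⊤, d: ⊤, e: ⊤, f: +}

Trace:
Converged values:
  B0:   IN=(all ⊤)   OUT={f:+; rest ⊤}
  B1:   IN={f:+; rest ⊤}   OUT={f:+; rest ⊤}
  B2:   IN={f:+; rest ⊤}   OUT={f:+; rest ⊤}
  B3:   IN={f:+; rest ⊤}   OUT={c:+, f:+; rest ⊤}
  B4:   IN={f:+; rest ⊤}   OUT={c:+, e:-, f:+; rest ⊤}
  B5:   IN={c:+, e:-, f:+; rest ⊤}   OUT={c:+, e:-, f:+; rest ⊤}
  B6:   IN={c:+, e:-, f:+; rest ⊤}   OUT={c:+, d:-, e:-, f:+; rest ⊤}
  B7:   IN={c:+, d:-, e:-, f:+; rest ⊤}   OUT={c:+, d:-, e:-, f:-; rest ⊤}
  B8:   IN={c:+, d:-, e:-, f:-; rest ⊤}   OUT={c:+, d:-, e:-, f:-; rest ⊤}

Merge at B2: IN[B2] = OUT[B1] ⊔ OUT[B4] = {a: ⊤, b: ⊤, c: ⊤, d: ⊤, e: ⊤, f: +}
Applying B2's transfer function to that IN value gives OUT[B2] (row B2 above).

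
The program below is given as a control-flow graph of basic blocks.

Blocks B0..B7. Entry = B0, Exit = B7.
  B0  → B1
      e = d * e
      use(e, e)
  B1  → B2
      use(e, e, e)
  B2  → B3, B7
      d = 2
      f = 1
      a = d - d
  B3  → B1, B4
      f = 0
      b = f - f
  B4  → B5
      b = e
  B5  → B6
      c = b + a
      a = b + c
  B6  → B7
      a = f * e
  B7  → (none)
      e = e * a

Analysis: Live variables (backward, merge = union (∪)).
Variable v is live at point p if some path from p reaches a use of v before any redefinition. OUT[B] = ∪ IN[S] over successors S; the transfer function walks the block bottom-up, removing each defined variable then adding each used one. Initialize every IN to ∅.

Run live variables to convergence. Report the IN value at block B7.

Fixpoint table:
  B0:   IN={d, e}   OUT={e}
  B1:   IN={e}   OUT={e}
  B2:   IN={e}   OUT={a, e}
  B3:   IN={a, e}   OUT={a, e, f}
  B4:   IN={a, e, f}   OUT={a, b, e, f}
  B5:   IN={a, b, e, f}   OUT={e, f}
  B6:   IN={e, f}   OUT={a, e}
  B7:   IN={a, e}   OUT={}

B7 is the boundary node: OUT[B7] = {}
Applying B7's transfer function to that OUT value gives IN[B7] (row B7 above).

Answer: {a, e}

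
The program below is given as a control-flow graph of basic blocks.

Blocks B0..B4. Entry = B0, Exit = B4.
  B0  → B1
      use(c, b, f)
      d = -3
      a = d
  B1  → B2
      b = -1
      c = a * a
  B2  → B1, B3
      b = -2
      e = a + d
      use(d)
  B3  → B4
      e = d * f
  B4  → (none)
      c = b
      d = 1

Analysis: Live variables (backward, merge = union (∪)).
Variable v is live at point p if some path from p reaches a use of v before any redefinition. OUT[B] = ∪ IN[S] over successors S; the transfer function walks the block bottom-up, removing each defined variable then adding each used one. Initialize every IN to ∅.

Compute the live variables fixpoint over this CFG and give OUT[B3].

Fixpoint table:
  B0:  IN={b, c, f}  OUT={a, d, f}
  B1:  IN={a, d, f}  OUT={a, d, f}
  B2:  IN={a, d, f}  OUT={a, b, d, f}
  B3:  IN={b, d, f}  OUT={b}
  B4:  IN={b}  OUT={}

Merge at B3: OUT[B3] = IN[B4] = {b}

Answer: {b}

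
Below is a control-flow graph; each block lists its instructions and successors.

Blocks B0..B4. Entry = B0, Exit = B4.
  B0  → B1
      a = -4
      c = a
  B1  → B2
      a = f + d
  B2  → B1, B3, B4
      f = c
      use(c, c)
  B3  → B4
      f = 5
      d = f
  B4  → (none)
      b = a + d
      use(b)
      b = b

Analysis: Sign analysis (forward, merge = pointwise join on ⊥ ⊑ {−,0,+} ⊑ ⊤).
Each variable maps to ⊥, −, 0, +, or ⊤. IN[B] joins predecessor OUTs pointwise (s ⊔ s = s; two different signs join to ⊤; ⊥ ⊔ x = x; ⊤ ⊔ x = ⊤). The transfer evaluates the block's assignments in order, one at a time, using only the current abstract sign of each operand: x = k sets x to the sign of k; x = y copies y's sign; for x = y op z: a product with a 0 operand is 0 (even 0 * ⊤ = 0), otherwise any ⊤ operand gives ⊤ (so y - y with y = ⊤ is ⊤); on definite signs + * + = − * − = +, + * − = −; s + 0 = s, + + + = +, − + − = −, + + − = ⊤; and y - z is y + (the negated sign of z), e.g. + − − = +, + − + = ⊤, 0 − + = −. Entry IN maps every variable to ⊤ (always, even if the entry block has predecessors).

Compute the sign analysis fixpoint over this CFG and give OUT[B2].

Fixpoint table:
  B0:  IN=(all ⊤)  OUT={a:-, c:-; rest ⊤}
  B1:  IN={c:-; rest ⊤}  OUT={c:-; rest ⊤}
  B2:  IN={c:-; rest ⊤}  OUT={c:-, f:-; rest ⊤}
  B3:  IN={c:-, f:-; rest ⊤}  OUT={c:-, d:+, f:+; rest ⊤}
  B4:  IN={c:-; rest ⊤}  OUT={c:-; rest ⊤}

Merge at B2: IN[B2] = OUT[B1] = {a: ⊤, b: ⊤, c: -, d: ⊤, e: ⊤, f: ⊤}
Applying B2's transfer function to that IN value gives OUT[B2] (row B2 above).

Answer: {a: ⊤, b: ⊤, c: -, d: ⊤, e: ⊤, f: -}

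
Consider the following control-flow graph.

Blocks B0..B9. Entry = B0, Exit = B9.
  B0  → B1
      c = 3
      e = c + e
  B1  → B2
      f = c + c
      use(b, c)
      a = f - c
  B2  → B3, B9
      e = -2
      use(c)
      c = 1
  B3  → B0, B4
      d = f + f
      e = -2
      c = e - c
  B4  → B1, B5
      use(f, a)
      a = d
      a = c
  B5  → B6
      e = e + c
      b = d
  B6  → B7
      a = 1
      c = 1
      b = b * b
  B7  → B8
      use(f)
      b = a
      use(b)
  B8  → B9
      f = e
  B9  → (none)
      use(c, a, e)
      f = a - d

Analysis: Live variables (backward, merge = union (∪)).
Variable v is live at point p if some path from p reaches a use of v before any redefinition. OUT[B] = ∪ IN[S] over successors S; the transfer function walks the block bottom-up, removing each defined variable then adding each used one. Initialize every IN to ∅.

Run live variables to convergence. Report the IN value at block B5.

Converged values:
  B0:  IN={b, d, e}  OUT={b, c, d}
  B1:  IN={b, c, d}  OUT={a, b, c, d, f}
  B2:  IN={a, b, c, d, f}  OUT={a, b, c, d, e, f}
  B3:  IN={a, b, c, f}  OUT={a, b, c, d, e, f}
  B4:  IN={a, b, c, d, e, f}  OUT={b, c, d, e, f}
  B5:  IN={c, d, e, f}  OUT={b, d, e, f}
  B6:  IN={b, d, e, f}  OUT={a, c, d, e, f}
  B7:  IN={a, c, d, e, f}  OUT={a, c, d, e}
  B8:  IN={a, c, d, e}  OUT={a, c, d, e}
  B9:  IN={a, c, d, e}  OUT={}

Merge at B5: OUT[B5] = IN[B6] = {b, d, e, f}
Applying B5's transfer function to that OUT value gives IN[B5] (row B5 above).

Answer: {c, d, e, f}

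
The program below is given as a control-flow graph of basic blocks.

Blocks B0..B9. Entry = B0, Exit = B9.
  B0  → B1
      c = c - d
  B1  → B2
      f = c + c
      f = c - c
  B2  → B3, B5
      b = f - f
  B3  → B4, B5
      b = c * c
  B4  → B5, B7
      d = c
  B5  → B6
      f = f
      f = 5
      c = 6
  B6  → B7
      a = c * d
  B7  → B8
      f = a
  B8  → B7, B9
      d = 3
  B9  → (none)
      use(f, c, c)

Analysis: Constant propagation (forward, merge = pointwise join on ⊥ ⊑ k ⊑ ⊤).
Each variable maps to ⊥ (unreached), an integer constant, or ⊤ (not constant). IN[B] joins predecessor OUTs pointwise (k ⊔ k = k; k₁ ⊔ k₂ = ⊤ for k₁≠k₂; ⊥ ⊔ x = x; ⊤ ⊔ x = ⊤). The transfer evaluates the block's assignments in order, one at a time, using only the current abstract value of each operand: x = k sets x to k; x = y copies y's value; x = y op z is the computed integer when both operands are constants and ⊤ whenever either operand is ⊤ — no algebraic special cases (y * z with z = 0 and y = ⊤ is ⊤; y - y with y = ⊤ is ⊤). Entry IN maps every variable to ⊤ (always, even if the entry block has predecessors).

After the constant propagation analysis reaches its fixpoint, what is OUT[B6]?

Per-block solution:
  B0:  IN=(all ⊤)  OUT=(all ⊤)
  B1:  IN=(all ⊤)  OUT=(all ⊤)
  B2:  IN=(all ⊤)  OUT=(all ⊤)
  B3:  IN=(all ⊤)  OUT=(all ⊤)
  B4:  IN=(all ⊤)  OUT=(all ⊤)
  B5:  IN=(all ⊤)  OUT={c:6, f:5; rest ⊤}
  B6:  IN={c:6, f:5; rest ⊤}  OUT={c:6, f:5; rest ⊤}
  B7:  IN=(all ⊤)  OUT=(all ⊤)
  B8:  IN=(all ⊤)  OUT={d:3; rest ⊤}
  B9:  IN={d:3; rest ⊤}  OUT={d:3; rest ⊤}

Merge at B6: IN[B6] = OUT[B5] = {a: ⊤, b: ⊤, c: 6, d: ⊤, e: ⊤, f: 5}
Applying B6's transfer function to that IN value gives OUT[B6] (row B6 above).

Answer: {a: ⊤, b: ⊤, c: 6, d: ⊤, e: ⊤, f: 5}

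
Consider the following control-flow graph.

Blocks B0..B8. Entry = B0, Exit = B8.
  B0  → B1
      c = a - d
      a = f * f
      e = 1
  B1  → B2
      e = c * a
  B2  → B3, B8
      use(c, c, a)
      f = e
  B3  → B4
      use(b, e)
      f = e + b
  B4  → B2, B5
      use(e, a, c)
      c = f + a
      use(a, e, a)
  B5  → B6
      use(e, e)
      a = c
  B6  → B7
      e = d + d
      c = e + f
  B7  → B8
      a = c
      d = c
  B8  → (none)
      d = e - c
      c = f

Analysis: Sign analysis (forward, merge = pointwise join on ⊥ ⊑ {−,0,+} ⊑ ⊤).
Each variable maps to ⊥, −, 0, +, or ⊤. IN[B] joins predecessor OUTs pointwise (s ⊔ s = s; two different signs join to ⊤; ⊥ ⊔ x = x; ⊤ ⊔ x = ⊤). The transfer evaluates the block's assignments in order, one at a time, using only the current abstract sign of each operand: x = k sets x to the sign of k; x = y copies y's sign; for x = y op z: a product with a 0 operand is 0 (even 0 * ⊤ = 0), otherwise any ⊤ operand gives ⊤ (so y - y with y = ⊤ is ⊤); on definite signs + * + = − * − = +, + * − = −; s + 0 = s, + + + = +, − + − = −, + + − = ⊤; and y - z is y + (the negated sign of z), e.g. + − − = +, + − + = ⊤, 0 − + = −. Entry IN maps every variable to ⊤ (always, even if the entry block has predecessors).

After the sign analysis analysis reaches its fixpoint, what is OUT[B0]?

Answer: {a: ⊤, b: ⊤, c: ⊤, d: ⊤, e: +, f: ⊤}

Working:
Fixpoint table:
  B0: | IN=(all ⊤) | OUT={e:+; rest ⊤}
  B1: | IN={e:+; rest ⊤} | OUT=(all ⊤)
  B2: | IN=(all ⊤) | OUT=(all ⊤)
  B3: | IN=(all ⊤) | OUT=(all ⊤)
  B4: | IN=(all ⊤) | OUT=(all ⊤)
  B5: | IN=(all ⊤) | OUT=(all ⊤)
  B6: | IN=(all ⊤) | OUT=(all ⊤)
  B7: | IN=(all ⊤) | OUT=(all ⊤)
  B8: | IN=(all ⊤) | OUT=(all ⊤)

B0 is the boundary node: IN[B0] = {a: ⊤, b: ⊤, c: ⊤, d: ⊤, e: ⊤, f: ⊤}
Applying B0's transfer function to that IN value gives OUT[B0] (row B0 above).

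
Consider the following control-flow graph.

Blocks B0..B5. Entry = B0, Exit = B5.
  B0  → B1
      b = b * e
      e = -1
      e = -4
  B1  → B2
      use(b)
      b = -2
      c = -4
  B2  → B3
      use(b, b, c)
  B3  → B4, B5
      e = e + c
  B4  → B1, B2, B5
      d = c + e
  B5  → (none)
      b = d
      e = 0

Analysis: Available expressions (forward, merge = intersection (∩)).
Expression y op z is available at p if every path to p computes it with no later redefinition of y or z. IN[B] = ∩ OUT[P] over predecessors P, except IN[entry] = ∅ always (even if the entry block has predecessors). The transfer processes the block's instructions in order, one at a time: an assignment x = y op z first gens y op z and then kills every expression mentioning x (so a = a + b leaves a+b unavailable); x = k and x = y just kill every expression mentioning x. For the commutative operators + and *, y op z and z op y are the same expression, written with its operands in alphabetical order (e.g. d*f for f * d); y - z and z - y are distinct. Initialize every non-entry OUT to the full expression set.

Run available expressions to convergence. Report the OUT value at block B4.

Per-block solution:
  B0: | IN={} | OUT={}
  B1: | IN={} | OUT={}
  B2: | IN={} | OUT={}
  B3: | IN={} | OUT={}
  B4: | IN={} | OUT={c+e}
  B5: | IN={} | OUT={}

Merge at B4: IN[B4] = OUT[B3] = {}
Applying B4's transfer function to that IN value gives OUT[B4] (row B4 above).

Answer: {c+e}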